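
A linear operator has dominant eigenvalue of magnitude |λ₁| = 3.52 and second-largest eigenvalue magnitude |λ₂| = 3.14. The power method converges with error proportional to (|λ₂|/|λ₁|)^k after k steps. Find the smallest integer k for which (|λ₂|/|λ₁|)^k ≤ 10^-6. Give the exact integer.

|λ₂/λ₁| = 3.14/3.52 = 0.89205
Need k ≥ ln(10^-6) / ln(0.89205) = -13.8155 / -0.1142 ≈ 120.936
Smallest integer k satisfying the bound: 121

121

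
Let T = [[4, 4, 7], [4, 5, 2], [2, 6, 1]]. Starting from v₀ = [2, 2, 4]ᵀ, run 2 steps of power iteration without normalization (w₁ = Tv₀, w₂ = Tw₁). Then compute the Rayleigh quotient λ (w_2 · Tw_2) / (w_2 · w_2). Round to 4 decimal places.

w1 = Tv₀ = (4·2 + 4·2 + 7·4; 4·2 + 5·2 + 2·4; 2·2 + 6·2 + 1·4) = (44, 26, 20)
w2 = Tw1 = (4·44 + 4·26 + 7·20; 4·44 + 5·26 + 2·20; 2·44 + 6·26 + 1·20) = (420, 346, 264)
Tw2 = (4912, 3938, 3180)
w2·Tw2 = 420·4912 + 346·3938 + 264·3180 = 4265108; w2·w2 = 420·420 + 346·346 + 264·264 = 365812
λ ≈ 4265108/365812 = 11.6593

11.6593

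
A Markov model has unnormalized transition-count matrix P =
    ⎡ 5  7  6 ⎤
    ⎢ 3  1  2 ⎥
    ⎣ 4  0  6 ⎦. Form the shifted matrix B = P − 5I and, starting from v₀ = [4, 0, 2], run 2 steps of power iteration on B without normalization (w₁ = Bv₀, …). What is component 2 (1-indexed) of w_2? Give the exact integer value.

B = P − 5I has rows (0, 7, 6); (3, -4, 2); (4, 0, 1)
w1 = Bv₀ = (12, 16, 18)
w2 = Bw1 = (220, 8, 66)
Requested component of w2: 8

8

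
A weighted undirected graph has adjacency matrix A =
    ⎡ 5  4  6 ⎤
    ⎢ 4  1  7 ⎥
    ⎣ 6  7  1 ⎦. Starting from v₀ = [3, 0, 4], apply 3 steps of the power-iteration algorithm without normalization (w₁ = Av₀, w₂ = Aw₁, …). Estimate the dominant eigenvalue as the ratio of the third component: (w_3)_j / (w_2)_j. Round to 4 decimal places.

w1 = Av₀ = (5·3 + 4·0 + 6·4; 4·3 + 1·0 + 7·4; 6·3 + 7·0 + 1·4) = (39, 40, 22)
w2 = Aw1 = (5·39 + 4·40 + 6·22; 4·39 + 1·40 + 7·22; 6·39 + 7·40 + 1·22) = (487, 350, 536)
w3 = Aw2 = (7051, 6050, 5908)
Ratio at component: 5908 / 536 = 11.0224

11.0224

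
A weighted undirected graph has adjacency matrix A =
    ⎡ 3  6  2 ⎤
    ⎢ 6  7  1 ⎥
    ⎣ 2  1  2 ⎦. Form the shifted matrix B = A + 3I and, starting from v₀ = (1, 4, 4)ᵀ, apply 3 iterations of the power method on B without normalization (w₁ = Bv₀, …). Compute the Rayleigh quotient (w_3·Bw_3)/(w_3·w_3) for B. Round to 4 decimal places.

14.7269

B = A + 3I has rows (6, 6, 2); (6, 10, 1); (2, 1, 5)
w1 = Bv₀ = (38, 50, 26)
w2 = Bw1 = (580, 754, 256)
w3 = Bw2 = (8516, 11276, 3194)
Bw3 = (125140, 167050, 44278)
w3·Bw3 = 3090771972; w3·w3 = 209872068; μ ≈ 3090771972/209872068 = 14.7269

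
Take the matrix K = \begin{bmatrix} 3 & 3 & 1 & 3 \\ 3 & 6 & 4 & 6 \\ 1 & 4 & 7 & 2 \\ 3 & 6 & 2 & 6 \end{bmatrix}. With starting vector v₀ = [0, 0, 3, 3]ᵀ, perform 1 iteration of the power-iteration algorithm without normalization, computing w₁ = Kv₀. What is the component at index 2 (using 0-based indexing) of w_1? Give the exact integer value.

w1 = Kv₀ = (3·0 + 3·0 + 1·3 + 3·3; 3·0 + 6·0 + 4·3 + 6·3; 1·0 + 4·0 + 7·3 + 2·3; 3·0 + 6·0 + 2·3 + 6·3) = (12, 30, 27, 24)
The requested component of w1 is 27.

27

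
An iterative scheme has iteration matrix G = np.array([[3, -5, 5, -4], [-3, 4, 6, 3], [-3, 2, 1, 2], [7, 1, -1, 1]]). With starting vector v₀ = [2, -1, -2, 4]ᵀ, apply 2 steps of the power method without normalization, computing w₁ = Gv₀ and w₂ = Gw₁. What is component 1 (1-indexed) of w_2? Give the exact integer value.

w1 = Gv₀ = (-15, -10, -2, 19)
w2 = Gw1 = (-81, 50, 61, -94)
The requested component of w2 is -81.

-81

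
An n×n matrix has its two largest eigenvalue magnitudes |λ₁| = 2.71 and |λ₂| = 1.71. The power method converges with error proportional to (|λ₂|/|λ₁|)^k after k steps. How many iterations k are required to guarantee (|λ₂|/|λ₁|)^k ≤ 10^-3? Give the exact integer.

|λ₂/λ₁| = 1.71/2.71 = 0.63100
Need k ≥ ln(10^-3) / ln(0.63100) = -6.9078 / -0.4605 ≈ 15.002
Smallest integer k satisfying the bound: 16

16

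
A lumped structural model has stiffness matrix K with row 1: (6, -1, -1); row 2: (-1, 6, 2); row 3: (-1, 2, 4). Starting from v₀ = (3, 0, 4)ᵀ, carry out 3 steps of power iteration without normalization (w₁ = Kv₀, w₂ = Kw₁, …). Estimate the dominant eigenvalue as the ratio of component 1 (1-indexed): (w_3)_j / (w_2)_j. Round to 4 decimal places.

4.6364

w1 = Kv₀ = (14, 5, 13)
w2 = Kw1 = (66, 42, 48)
w3 = Kw2 = (306, 282, 210)
Ratio at component: 306 / 66 = 4.6364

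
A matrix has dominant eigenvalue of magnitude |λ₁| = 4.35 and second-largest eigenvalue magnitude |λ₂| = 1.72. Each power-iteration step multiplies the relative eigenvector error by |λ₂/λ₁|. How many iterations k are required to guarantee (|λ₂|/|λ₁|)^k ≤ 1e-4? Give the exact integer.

|λ₂/λ₁| = 1.72/4.35 = 0.39540
Need k ≥ ln(1e-4) / ln(0.39540) = -9.2103 / -0.9279 ≈ 9.927
Smallest integer k satisfying the bound: 10

10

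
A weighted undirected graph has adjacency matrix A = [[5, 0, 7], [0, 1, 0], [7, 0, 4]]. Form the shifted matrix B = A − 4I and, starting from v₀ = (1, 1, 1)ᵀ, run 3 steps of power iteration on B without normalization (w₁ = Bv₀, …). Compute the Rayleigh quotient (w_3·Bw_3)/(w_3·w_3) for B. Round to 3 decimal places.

μ ≈ 7.489

B = A − 4I has rows (1, 0, 7); (0, -3, 0); (7, 0, 0)
w1 = Bv₀ = (1·1 + 0·1 + 7·1; 0·1 + (-3)·1 + 0·1; 7·1 + 0·1 + 0·1) = (8, -3, 7)
w2 = Bw1 = (1·8 + 0·(-3) + 7·7; 0·8 + (-3)·(-3) + 0·7; 7·8 + 0·(-3) + 0·7) = (57, 9, 56)
w3 = Bw2 = (449, -27, 399)
Bw3 = (3242, 81, 3143)
w3·Bw3 = 2707528; w3·w3 = 361531; μ ≈ 2707528/361531 = 7.489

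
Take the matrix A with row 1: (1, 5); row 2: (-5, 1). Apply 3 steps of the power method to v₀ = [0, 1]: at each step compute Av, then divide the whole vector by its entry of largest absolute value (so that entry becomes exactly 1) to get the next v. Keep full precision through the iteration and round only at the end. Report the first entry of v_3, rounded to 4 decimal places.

1.0000

Av0 = (5.00000, 1.00000); divide by 5.00000 → v1 = (1.00000, 0.20000)
Av1 = (2.00000, -4.80000); divide by -4.80000 → v2 = (-0.41667, 1.00000)
Av2 = (4.58333, 3.08333); divide by 4.58333 → v3 = (1.00000, 0.67273)
Requested entry of v3: -110/-110 = 1.0000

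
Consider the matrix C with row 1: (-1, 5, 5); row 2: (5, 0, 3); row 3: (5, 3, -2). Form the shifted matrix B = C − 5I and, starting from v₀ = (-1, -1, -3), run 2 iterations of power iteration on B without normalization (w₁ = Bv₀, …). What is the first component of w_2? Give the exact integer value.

B = C − 5I has rows (-6, 5, 5); (5, -5, 3); (5, 3, -7)
w1 = Bv₀ = (-14, -9, 13)
w2 = Bw1 = (104, 14, -188)
Requested component of w2: 104

104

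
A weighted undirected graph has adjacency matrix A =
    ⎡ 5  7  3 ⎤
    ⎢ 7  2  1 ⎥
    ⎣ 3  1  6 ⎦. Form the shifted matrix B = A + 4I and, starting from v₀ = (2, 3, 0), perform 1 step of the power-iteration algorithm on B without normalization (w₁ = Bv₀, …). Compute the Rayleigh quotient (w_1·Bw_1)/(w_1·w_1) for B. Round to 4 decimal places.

μ ≈ 15.5358

B = A + 4I has rows (9, 7, 3); (7, 6, 1); (3, 1, 10)
w1 = Bv₀ = (9·2 + 7·3 + 3·0; 7·2 + 6·3 + 1·0; 3·2 + 1·3 + 10·0) = (39, 32, 9)
Bw1 = (602, 474, 239)
w1·Bw1 = 40797; w1·w1 = 2626; μ ≈ 40797/2626 = 15.5358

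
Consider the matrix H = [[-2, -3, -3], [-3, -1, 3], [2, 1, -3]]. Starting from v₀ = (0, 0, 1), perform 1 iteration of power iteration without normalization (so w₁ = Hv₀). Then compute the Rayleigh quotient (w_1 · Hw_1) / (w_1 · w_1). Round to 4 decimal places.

w1 = Hv₀ = ((-2)·0 + (-3)·0 + (-3)·1; (-3)·0 + (-1)·0 + 3·1; 2·0 + 1·0 + (-3)·1) = (-3, 3, -3)
Hw1 = (6, -3, 6)
w1·Hw1 = (-3)·6 + 3·(-3) + (-3)·6 = -45; w1·w1 = (-3)·(-3) + 3·3 + (-3)·(-3) = 27
λ ≈ -45/27 = -1.6667

-1.6667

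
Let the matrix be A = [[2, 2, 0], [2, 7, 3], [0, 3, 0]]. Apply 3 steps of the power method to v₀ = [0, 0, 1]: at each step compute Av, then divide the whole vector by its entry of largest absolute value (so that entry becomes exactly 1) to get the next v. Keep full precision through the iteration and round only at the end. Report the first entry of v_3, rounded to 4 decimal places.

0.2903

Av0 = (0.00000, 3.00000, 0.00000); divide by 3.00000 → v1 = (0.00000, 1.00000, 0.00000)
Av1 = (2.00000, 7.00000, 3.00000); divide by 7.00000 → v2 = (0.28571, 1.00000, 0.42857)
Av2 = (2.57143, 8.85714, 3.00000); divide by 8.85714 → v3 = (0.29032, 1.00000, 0.33871)
Requested entry of v3: 54/186 = 0.2903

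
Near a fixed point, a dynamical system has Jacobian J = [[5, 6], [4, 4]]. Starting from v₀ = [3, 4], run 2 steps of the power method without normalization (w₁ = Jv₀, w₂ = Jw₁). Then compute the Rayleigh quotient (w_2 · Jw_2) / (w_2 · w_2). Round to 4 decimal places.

w1 = Jv₀ = (5·3 + 6·4; 4·3 + 4·4) = (39, 28)
w2 = Jw1 = (5·39 + 6·28; 4·39 + 4·28) = (363, 268)
Jw2 = (3423, 2524)
w2·Jw2 = 363·3423 + 268·2524 = 1918981; w2·w2 = 363·363 + 268·268 = 203593
λ ≈ 1918981/203593 = 9.4256

λ ≈ 9.4256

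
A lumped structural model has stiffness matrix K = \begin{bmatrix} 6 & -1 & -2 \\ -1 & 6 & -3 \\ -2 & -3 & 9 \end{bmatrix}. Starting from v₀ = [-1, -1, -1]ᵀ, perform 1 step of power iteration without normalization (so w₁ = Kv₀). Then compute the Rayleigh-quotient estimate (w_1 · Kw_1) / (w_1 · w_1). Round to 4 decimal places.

3.9310

w1 = Kv₀ = (-3, -2, -4)
Kw1 = (-8, 3, -24)
w1·Kw1 = (-3)·(-8) + (-2)·3 + (-4)·(-24) = 114; w1·w1 = (-3)·(-3) + (-2)·(-2) + (-4)·(-4) = 29
λ ≈ 114/29 = 3.9310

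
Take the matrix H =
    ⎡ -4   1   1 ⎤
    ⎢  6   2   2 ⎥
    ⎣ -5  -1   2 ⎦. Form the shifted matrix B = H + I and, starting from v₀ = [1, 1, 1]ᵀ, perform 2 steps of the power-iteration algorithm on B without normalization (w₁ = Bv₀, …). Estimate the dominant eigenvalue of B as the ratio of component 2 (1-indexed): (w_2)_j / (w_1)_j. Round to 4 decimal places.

B = H + I has rows (-3, 1, 1); (6, 3, 2); (-5, -1, 3)
w1 = Bv₀ = ((-3)·1 + 1·1 + 1·1; 6·1 + 3·1 + 2·1; (-5)·1 + (-1)·1 + 3·1) = (-1, 11, -3)
w2 = Bw1 = ((-3)·(-1) + 1·11 + 1·(-3); 6·(-1) + 3·11 + 2·(-3); (-5)·(-1) + (-1)·11 + 3·(-3)) = (11, 21, -15)
Ratio: 21/11 = 1.9091

μ ≈ 1.9091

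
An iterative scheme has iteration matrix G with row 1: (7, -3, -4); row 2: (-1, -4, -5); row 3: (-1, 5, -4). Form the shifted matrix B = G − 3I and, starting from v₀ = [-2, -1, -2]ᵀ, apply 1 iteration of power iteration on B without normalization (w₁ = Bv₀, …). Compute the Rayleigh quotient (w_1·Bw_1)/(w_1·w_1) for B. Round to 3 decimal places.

B = G − 3I has rows (4, -3, -4); (-1, -7, -5); (-1, 5, -7)
w1 = Bv₀ = (4·(-2) + (-3)·(-1) + (-4)·(-2); (-1)·(-2) + (-7)·(-1) + (-5)·(-2); (-1)·(-2) + 5·(-1) + (-7)·(-2)) = (3, 19, 11)
Bw1 = (-89, -191, 15)
w1·Bw1 = -3731; w1·w1 = 491; μ ≈ -3731/491 = -7.599

μ ≈ -7.599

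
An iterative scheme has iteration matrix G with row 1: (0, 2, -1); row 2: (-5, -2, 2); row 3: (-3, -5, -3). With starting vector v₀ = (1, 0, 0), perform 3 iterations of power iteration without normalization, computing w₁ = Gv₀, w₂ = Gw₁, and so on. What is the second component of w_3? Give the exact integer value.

95

w1 = Gv₀ = (0·1 + 2·0 + (-1)·0; (-5)·1 + (-2)·0 + 2·0; (-3)·1 + (-5)·0 + (-3)·0) = (0, -5, -3)
w2 = Gw1 = (0·0 + 2·(-5) + (-1)·(-3); (-5)·0 + (-2)·(-5) + 2·(-3); (-3)·0 + (-5)·(-5) + (-3)·(-3)) = (-7, 4, 34)
w3 = Gw2 = (-26, 95, -101)
The requested component of w3 is 95.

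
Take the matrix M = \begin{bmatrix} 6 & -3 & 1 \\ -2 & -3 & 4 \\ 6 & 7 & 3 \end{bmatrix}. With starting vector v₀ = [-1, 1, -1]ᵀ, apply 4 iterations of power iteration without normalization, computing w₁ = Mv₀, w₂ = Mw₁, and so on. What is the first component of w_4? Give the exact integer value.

w1 = Mv₀ = (6·(-1) + (-3)·1 + 1·(-1); (-2)·(-1) + (-3)·1 + 4·(-1); 6·(-1) + 7·1 + 3·(-1)) = (-10, -5, -2)
w2 = Mw1 = (6·(-10) + (-3)·(-5) + 1·(-2); (-2)·(-10) + (-3)·(-5) + 4·(-2); 6·(-10) + 7·(-5) + 3·(-2)) = (-47, 27, -101)
w3 = Mw2 = (-464, -391, -396)
w4 = Mw3 = (-2007, 517, -6709)
The requested component of w4 is -2007.

-2007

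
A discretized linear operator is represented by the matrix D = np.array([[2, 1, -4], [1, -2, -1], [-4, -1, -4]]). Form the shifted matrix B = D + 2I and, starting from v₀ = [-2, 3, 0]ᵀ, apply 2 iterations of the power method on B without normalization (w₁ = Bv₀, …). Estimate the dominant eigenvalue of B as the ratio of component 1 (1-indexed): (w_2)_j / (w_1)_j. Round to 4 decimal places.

B = D + 2I has rows (4, 1, -4); (1, 0, -1); (-4, -1, -2)
w1 = Bv₀ = (-5, -2, 5)
w2 = Bw1 = (-42, -10, 12)
Ratio: -42/-5 = 8.4000

μ ≈ 8.4000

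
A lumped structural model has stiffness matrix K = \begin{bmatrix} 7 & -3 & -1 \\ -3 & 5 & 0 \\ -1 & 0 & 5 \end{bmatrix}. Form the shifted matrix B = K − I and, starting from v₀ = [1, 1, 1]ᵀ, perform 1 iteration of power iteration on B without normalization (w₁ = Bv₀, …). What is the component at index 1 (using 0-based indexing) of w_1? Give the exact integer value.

B = K − I has rows (6, -3, -1); (-3, 4, 0); (-1, 0, 4)
w1 = Bv₀ = (6·1 + (-3)·1 + (-1)·1; (-3)·1 + 4·1 + 0·1; (-1)·1 + 0·1 + 4·1) = (2, 1, 3)
Requested component of w1: 1

1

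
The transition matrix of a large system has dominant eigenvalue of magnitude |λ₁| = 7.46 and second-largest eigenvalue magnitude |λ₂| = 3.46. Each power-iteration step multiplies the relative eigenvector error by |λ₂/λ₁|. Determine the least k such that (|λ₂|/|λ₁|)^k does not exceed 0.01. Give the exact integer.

|λ₂/λ₁| = 3.46/7.46 = 0.46381
Need k ≥ ln(0.01) / ln(0.46381) = -4.6052 / -0.7683 ≈ 5.994
Smallest integer k satisfying the bound: 6

6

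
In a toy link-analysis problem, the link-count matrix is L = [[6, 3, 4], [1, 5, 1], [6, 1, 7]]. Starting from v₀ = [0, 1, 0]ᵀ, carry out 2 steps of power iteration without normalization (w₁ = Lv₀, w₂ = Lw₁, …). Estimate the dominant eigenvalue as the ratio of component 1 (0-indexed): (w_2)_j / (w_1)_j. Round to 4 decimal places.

λ ≈ 5.8000

w1 = Lv₀ = (3, 5, 1)
w2 = Lw1 = (37, 29, 30)
Ratio at component: 29 / 5 = 5.8000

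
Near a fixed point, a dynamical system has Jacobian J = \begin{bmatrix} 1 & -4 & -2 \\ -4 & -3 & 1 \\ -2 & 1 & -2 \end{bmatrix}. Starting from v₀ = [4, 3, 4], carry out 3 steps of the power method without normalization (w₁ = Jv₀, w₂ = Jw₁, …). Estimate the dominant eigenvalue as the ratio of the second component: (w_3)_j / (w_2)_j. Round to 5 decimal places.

w1 = Jv₀ = (-16, -21, -13)
w2 = Jw1 = (94, 114, 37)
w3 = Jw2 = (-436, -681, -148)
Ratio at component: -681 / 114 = -5.97368

λ ≈ -5.97368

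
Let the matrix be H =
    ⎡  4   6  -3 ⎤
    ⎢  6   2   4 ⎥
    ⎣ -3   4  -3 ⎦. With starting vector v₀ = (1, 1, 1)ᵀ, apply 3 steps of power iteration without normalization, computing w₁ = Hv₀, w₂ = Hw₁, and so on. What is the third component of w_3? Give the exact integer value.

-185

w1 = Hv₀ = (7, 12, -2)
w2 = Hw1 = (106, 58, 33)
w3 = Hw2 = (673, 884, -185)
The requested component of w3 is -185.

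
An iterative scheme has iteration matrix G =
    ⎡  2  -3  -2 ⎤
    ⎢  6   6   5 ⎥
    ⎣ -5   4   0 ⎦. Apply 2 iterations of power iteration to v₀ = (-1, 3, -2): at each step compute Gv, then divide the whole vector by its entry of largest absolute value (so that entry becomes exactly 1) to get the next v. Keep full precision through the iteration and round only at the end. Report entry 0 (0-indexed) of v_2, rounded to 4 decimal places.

-0.9818

Gv0 = (-7.00000, 2.00000, 17.00000); divide by 17.00000 → v1 = (-0.41176, 0.11765, 1.00000)
Gv1 = (-3.17647, 3.23529, 2.52941); divide by 3.23529 → v2 = (-0.98182, 1.00000, 0.78182)
Requested entry of v2: -54/55 = -0.9818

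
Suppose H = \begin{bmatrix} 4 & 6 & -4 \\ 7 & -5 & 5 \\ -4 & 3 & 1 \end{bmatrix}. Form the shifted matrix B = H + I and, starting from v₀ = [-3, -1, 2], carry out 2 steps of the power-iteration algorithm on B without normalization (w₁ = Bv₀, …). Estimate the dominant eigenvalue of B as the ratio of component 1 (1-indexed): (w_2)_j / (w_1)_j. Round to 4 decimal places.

B = H + I has rows (5, 6, -4); (7, -4, 5); (-4, 3, 2)
w1 = Bv₀ = (-29, -7, 13)
w2 = Bw1 = (-239, -110, 121)
Ratio: -239/-29 = 8.2414

μ ≈ 8.2414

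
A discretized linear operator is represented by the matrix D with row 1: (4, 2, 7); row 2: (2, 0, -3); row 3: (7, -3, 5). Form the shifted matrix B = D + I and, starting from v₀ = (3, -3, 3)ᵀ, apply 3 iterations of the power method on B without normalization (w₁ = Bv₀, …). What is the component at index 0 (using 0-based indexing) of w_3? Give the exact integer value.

5802

B = D + I has rows (5, 2, 7); (2, 1, -3); (7, -3, 6)
w1 = Bv₀ = (30, -6, 48)
w2 = Bw1 = (474, -90, 516)
w3 = Bw2 = (5802, -690, 6684)
Requested component of w3: 5802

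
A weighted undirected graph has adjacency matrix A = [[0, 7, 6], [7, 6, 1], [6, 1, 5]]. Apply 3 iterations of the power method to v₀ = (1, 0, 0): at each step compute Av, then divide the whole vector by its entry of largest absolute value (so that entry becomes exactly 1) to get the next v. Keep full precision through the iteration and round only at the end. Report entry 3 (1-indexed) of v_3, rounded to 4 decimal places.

Av0 = (0.00000, 7.00000, 6.00000); divide by 7.00000 → v1 = (0.00000, 1.00000, 0.85714)
Av1 = (12.14286, 6.85714, 5.28571); divide by 12.14286 → v2 = (1.00000, 0.56471, 0.43529)
Av2 = (6.56471, 10.82353, 8.74118); divide by 10.82353 → v3 = (0.60652, 1.00000, 0.80761)
Requested entry of v3: 743/920 = 0.8076

0.8076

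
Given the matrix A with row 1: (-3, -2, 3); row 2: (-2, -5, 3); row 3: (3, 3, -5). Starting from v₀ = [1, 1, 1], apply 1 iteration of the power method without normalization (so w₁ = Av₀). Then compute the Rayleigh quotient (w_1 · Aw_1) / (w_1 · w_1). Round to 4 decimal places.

-7.8571

w1 = Av₀ = (-2, -4, 1)
Aw1 = (17, 27, -23)
w1·Aw1 = (-2)·17 + (-4)·27 + 1·(-23) = -165; w1·w1 = (-2)·(-2) + (-4)·(-4) + 1·1 = 21
λ ≈ -165/21 = -7.8571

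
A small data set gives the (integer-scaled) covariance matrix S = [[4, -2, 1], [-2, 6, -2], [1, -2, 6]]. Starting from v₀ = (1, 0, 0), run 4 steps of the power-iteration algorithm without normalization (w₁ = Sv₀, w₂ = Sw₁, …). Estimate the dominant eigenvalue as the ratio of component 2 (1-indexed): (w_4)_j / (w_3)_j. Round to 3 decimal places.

w1 = Sv₀ = (4, -2, 1)
w2 = Sw1 = (21, -22, 14)
w3 = Sw2 = (142, -202, 149)
w4 = Sw3 = (1121, -1794, 1440)
Ratio at component: -1794 / -202 = 8.881

8.881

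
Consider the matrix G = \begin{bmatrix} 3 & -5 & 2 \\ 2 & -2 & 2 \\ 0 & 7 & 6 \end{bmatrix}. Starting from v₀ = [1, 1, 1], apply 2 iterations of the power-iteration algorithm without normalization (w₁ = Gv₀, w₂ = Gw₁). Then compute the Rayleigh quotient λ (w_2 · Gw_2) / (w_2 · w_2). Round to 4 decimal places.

7.6801

w1 = Gv₀ = (0, 2, 13)
w2 = Gw1 = (16, 22, 92)
Gw2 = (122, 172, 706)
w2·Gw2 = 16·122 + 22·172 + 92·706 = 70688; w2·w2 = 16·16 + 22·22 + 92·92 = 9204
λ ≈ 70688/9204 = 7.6801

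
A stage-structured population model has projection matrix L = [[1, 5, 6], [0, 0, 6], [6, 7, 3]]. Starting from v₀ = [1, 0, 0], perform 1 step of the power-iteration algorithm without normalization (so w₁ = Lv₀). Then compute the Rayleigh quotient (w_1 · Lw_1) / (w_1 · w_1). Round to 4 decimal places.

4.8919

w1 = Lv₀ = (1, 0, 6)
Lw1 = (37, 36, 24)
w1·Lw1 = 1·37 + 0·36 + 6·24 = 181; w1·w1 = 1·1 + 0·0 + 6·6 = 37
λ ≈ 181/37 = 4.8919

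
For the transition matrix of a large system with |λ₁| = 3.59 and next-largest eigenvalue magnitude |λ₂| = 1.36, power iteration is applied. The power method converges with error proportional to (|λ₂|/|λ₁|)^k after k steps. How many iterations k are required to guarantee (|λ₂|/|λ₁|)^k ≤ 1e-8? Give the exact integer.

|λ₂/λ₁| = 1.36/3.59 = 0.37883
Need k ≥ ln(1e-8) / ln(0.37883) = -18.4207 / -0.9707 ≈ 18.977
Smallest integer k satisfying the bound: 19

19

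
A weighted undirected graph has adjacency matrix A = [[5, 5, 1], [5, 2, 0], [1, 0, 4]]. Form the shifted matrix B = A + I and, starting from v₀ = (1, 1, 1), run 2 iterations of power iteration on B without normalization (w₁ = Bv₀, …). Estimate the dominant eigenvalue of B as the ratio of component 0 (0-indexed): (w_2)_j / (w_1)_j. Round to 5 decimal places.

B = A + I has rows (6, 5, 1); (5, 3, 0); (1, 0, 5)
w1 = Bv₀ = (6·1 + 5·1 + 1·1; 5·1 + 3·1 + 0·1; 1·1 + 0·1 + 5·1) = (12, 8, 6)
w2 = Bw1 = (6·12 + 5·8 + 1·6; 5·12 + 3·8 + 0·6; 1·12 + 0·8 + 5·6) = (118, 84, 42)
Ratio: 118/12 = 9.83333

9.83333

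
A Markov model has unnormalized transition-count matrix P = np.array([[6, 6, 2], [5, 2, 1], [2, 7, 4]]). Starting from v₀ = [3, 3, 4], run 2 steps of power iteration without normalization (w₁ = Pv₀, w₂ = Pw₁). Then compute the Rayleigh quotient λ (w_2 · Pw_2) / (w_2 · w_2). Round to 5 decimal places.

λ ≈ 11.41781

w1 = Pv₀ = (44, 25, 43)
w2 = Pw1 = (500, 313, 435)
Pw2 = (5748, 3561, 4931)
w2·Pw2 = 500·5748 + 313·3561 + 435·4931 = 6133578; w2·w2 = 500·500 + 313·313 + 435·435 = 537194
λ ≈ 6133578/537194 = 11.41781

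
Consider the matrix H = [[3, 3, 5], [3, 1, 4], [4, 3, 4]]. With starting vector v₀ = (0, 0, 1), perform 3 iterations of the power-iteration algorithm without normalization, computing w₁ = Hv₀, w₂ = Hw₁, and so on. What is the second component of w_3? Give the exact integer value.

w1 = Hv₀ = (3·0 + 3·0 + 5·1; 3·0 + 1·0 + 4·1; 4·0 + 3·0 + 4·1) = (5, 4, 4)
w2 = Hw1 = (3·5 + 3·4 + 5·4; 3·5 + 1·4 + 4·4; 4·5 + 3·4 + 4·4) = (47, 35, 48)
w3 = Hw2 = (486, 368, 485)
The requested component of w3 is 368.

368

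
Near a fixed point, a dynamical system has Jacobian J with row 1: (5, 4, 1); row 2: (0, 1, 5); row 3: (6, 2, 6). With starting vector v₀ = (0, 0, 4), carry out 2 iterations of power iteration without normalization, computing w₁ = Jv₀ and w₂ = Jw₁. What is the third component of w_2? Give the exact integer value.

208

w1 = Jv₀ = (4, 20, 24)
w2 = Jw1 = (124, 140, 208)
The requested component of w2 is 208.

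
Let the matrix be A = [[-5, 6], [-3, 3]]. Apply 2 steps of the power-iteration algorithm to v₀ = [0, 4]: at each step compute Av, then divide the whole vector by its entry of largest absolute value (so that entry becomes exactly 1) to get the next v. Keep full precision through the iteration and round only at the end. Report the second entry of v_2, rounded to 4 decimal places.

Av0 = (24.00000, 12.00000); divide by 24.00000 → v1 = (1.00000, 0.50000)
Av1 = (-2.00000, -1.50000); divide by -2.00000 → v2 = (1.00000, 0.75000)
Requested entry of v2: -36/-48 = 0.7500

0.7500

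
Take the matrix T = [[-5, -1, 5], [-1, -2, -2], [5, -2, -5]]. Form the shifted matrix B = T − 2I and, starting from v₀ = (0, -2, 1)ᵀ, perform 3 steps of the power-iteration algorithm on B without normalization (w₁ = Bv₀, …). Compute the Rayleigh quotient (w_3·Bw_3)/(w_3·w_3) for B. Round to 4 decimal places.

-11.7673

B = T − 2I has rows (-7, -1, 5); (-1, -4, -2); (5, -2, -7)
w1 = Bv₀ = ((-7)·0 + (-1)·(-2) + 5·1; (-1)·0 + (-4)·(-2) + (-2)·1; 5·0 + (-2)·(-2) + (-7)·1) = (7, 6, -3)
w2 = Bw1 = ((-7)·7 + (-1)·6 + 5·(-3); (-1)·7 + (-4)·6 + (-2)·(-3); 5·7 + (-2)·6 + (-7)·(-3)) = (-70, -25, 44)
w3 = Bw2 = (735, 82, -608)
Bw3 = (-8267, 153, 7767)
w3·Bw3 = -10786035; w3·w3 = 916613; μ ≈ -10786035/916613 = -11.7673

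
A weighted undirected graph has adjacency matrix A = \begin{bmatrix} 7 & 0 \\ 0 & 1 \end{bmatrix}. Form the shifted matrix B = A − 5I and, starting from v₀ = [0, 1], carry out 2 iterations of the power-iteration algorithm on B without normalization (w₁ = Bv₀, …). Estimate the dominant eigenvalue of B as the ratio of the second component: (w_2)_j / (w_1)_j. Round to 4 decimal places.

B = A − 5I has rows (2, 0); (0, -4)
w1 = Bv₀ = (0, -4)
w2 = Bw1 = (0, 16)
Ratio: 16/-4 = -4.0000

μ ≈ -4.0000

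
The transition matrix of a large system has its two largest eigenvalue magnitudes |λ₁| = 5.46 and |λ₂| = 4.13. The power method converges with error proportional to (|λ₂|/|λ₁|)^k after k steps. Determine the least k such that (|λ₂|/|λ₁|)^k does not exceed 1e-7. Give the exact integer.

58

|λ₂/λ₁| = 4.13/5.46 = 0.75641
Need k ≥ ln(1e-7) / ln(0.75641) = -16.1181 / -0.2792 ≈ 57.735
Smallest integer k satisfying the bound: 58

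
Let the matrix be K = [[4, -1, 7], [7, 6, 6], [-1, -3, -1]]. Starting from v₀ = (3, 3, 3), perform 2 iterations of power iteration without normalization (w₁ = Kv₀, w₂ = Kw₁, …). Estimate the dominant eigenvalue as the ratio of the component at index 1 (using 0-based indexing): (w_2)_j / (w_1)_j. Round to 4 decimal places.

λ ≈ 8.1053

w1 = Kv₀ = (4·3 + (-1)·3 + 7·3; 7·3 + 6·3 + 6·3; (-1)·3 + (-3)·3 + (-1)·3) = (30, 57, -15)
w2 = Kw1 = (4·30 + (-1)·57 + 7·(-15); 7·30 + 6·57 + 6·(-15); (-1)·30 + (-3)·57 + (-1)·(-15)) = (-42, 462, -186)
Ratio at component: 462 / 57 = 8.1053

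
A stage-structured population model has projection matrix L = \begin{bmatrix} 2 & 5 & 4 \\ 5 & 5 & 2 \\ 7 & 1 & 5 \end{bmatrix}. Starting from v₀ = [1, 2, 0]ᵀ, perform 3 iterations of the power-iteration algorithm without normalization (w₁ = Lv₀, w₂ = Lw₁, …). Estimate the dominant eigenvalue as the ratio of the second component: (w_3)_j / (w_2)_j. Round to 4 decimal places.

w1 = Lv₀ = (2·1 + 5·2 + 4·0; 5·1 + 5·2 + 2·0; 7·1 + 1·2 + 5·0) = (12, 15, 9)
w2 = Lw1 = (2·12 + 5·15 + 4·9; 5·12 + 5·15 + 2·9; 7·12 + 1·15 + 5·9) = (135, 153, 144)
w3 = Lw2 = (1611, 1728, 1818)
Ratio at component: 1728 / 153 = 11.2941

λ ≈ 11.2941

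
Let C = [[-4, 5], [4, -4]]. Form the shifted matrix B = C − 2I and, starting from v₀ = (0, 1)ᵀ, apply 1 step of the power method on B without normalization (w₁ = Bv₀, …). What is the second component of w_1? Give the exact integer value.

B = C − 2I has rows (-6, 5); (4, -6)
w1 = Bv₀ = ((-6)·0 + 5·1; 4·0 + (-6)·1) = (5, -6)
Requested component of w1: -6

-6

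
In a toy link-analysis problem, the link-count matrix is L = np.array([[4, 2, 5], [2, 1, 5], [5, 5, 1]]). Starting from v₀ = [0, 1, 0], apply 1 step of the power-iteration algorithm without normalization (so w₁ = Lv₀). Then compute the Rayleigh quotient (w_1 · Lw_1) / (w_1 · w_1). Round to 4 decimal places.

6.6667

w1 = Lv₀ = (4·0 + 2·1 + 5·0; 2·0 + 1·1 + 5·0; 5·0 + 5·1 + 1·0) = (2, 1, 5)
Lw1 = (35, 30, 20)
w1·Lw1 = 2·35 + 1·30 + 5·20 = 200; w1·w1 = 2·2 + 1·1 + 5·5 = 30
λ ≈ 200/30 = 6.6667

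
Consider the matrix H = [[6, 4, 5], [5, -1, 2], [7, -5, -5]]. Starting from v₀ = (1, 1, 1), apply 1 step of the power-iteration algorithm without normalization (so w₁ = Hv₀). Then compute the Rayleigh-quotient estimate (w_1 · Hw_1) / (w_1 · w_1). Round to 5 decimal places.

w1 = Hv₀ = (6·1 + 4·1 + 5·1; 5·1 + (-1)·1 + 2·1; 7·1 + (-5)·1 + (-5)·1) = (15, 6, -3)
Hw1 = (99, 63, 90)
w1·Hw1 = 15·99 + 6·63 + (-3)·90 = 1593; w1·w1 = 15·15 + 6·6 + (-3)·(-3) = 270
λ ≈ 1593/270 = 5.90000

5.90000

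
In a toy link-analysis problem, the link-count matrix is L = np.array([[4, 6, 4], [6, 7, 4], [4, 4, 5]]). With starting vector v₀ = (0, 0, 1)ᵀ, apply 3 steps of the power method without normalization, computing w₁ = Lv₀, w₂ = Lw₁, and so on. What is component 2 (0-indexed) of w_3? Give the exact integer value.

813

w1 = Lv₀ = (4·0 + 6·0 + 4·1; 6·0 + 7·0 + 4·1; 4·0 + 4·0 + 5·1) = (4, 4, 5)
w2 = Lw1 = (4·4 + 6·4 + 4·5; 6·4 + 7·4 + 4·5; 4·4 + 4·4 + 5·5) = (60, 72, 57)
w3 = Lw2 = (900, 1092, 813)
The requested component of w3 is 813.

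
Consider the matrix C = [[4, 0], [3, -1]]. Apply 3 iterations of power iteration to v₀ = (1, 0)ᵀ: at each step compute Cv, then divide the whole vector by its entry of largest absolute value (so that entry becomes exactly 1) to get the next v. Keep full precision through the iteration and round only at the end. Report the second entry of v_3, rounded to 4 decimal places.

Cv0 = (4.00000, 3.00000); divide by 4.00000 → v1 = (1.00000, 0.75000)
Cv1 = (4.00000, 2.25000); divide by 4.00000 → v2 = (1.00000, 0.56250)
Cv2 = (4.00000, 2.43750); divide by 4.00000 → v3 = (1.00000, 0.60938)
Requested entry of v3: 39/64 = 0.6094

0.6094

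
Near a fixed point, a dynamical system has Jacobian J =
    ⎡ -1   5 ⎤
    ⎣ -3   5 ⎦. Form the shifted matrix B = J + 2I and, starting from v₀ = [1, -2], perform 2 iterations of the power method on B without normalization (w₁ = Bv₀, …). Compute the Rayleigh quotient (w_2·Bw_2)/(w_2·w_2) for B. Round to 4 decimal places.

B = J + 2I has rows (1, 5); (-3, 7)
w1 = Bv₀ = (1·1 + 5·(-2); (-3)·1 + 7·(-2)) = (-9, -17)
w2 = Bw1 = (1·(-9) + 5·(-17); (-3)·(-9) + 7·(-17)) = (-94, -92)
Bw2 = (-554, -362)
w2·Bw2 = 85380; w2·w2 = 17300; μ ≈ 85380/17300 = 4.9353

4.9353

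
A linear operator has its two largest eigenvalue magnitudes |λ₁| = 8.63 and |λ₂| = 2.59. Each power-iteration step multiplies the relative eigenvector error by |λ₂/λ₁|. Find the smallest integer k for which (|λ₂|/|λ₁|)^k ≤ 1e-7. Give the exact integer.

14

|λ₂/λ₁| = 2.59/8.63 = 0.30012
Need k ≥ ln(1e-7) / ln(0.30012) = -16.1181 / -1.2036 ≈ 13.392
Smallest integer k satisfying the bound: 14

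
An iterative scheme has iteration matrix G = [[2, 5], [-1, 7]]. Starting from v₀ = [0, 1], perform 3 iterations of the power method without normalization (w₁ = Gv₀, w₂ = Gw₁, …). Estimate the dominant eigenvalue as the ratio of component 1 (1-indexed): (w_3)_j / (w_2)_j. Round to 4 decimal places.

w1 = Gv₀ = (5, 7)
w2 = Gw1 = (45, 44)
w3 = Gw2 = (310, 263)
Ratio at component: 310 / 45 = 6.8889

6.8889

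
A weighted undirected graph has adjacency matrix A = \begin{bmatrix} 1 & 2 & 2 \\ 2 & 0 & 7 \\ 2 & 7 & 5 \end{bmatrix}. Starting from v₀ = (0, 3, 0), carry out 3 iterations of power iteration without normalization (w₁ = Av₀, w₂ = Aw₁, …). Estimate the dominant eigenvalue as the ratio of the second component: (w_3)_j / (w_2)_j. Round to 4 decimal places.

w1 = Av₀ = (1·0 + 2·3 + 2·0; 2·0 + 0·3 + 7·0; 2·0 + 7·3 + 5·0) = (6, 0, 21)
w2 = Aw1 = (1·6 + 2·0 + 2·21; 2·6 + 0·0 + 7·21; 2·6 + 7·0 + 5·21) = (48, 159, 117)
w3 = Aw2 = (600, 915, 1794)
Ratio at component: 915 / 159 = 5.7547

5.7547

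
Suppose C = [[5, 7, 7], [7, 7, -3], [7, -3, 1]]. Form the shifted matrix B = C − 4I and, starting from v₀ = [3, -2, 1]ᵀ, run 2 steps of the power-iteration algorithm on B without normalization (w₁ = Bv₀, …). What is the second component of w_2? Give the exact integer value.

-64

B = C − 4I has rows (1, 7, 7); (7, 3, -3); (7, -3, -3)
w1 = Bv₀ = (-4, 12, 24)
w2 = Bw1 = (248, -64, -136)
Requested component of w2: -64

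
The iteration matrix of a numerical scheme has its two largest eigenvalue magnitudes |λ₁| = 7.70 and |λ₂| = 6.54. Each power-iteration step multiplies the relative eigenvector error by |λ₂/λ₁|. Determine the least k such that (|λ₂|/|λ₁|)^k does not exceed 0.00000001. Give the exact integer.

|λ₂/λ₁| = 6.54/7.70 = 0.84935
Need k ≥ ln(0.00000001) / ln(0.84935) = -18.4207 / -0.1633 ≈ 112.814
Smallest integer k satisfying the bound: 113

113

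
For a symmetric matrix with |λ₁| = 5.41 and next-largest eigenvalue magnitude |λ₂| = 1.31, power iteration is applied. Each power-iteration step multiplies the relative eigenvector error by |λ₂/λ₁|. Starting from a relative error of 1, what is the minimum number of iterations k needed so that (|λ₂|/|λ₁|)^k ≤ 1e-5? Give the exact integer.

|λ₂/λ₁| = 1.31/5.41 = 0.24214
Need k ≥ ln(1e-5) / ln(0.24214) = -11.5129 / -1.4182 ≈ 8.118
Smallest integer k satisfying the bound: 9

9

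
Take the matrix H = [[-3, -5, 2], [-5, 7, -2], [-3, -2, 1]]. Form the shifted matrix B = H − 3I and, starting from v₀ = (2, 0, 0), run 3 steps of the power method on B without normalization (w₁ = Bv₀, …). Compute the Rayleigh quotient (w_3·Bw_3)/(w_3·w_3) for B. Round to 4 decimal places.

μ ≈ -7.0612

B = H − 3I has rows (-6, -5, 2); (-5, 4, -2); (-3, -2, -2)
w1 = Bv₀ = (-12, -10, -6)
w2 = Bw1 = (110, 32, 68)
w3 = Bw2 = (-684, -558, -530)
Bw3 = (5834, 2248, 4228)
w3·Bw3 = -7485680; w3·w3 = 1060120; μ ≈ -7485680/1060120 = -7.0612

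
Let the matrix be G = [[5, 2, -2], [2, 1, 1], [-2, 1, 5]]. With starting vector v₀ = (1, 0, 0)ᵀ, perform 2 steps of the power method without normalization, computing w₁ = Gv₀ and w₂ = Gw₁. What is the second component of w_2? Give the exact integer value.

10

w1 = Gv₀ = (5·1 + 2·0 + (-2)·0; 2·1 + 1·0 + 1·0; (-2)·1 + 1·0 + 5·0) = (5, 2, -2)
w2 = Gw1 = (5·5 + 2·2 + (-2)·(-2); 2·5 + 1·2 + 1·(-2); (-2)·5 + 1·2 + 5·(-2)) = (33, 10, -18)
The requested component of w2 is 10.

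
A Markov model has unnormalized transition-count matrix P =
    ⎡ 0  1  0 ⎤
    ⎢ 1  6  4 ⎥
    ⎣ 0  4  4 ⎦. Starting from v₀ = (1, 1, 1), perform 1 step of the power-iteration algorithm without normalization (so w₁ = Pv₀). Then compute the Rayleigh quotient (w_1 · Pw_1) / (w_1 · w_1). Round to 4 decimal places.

w1 = Pv₀ = (1, 11, 8)
Pw1 = (11, 99, 76)
w1·Pw1 = 1·11 + 11·99 + 8·76 = 1708; w1·w1 = 1·1 + 11·11 + 8·8 = 186
λ ≈ 1708/186 = 9.1828

9.1828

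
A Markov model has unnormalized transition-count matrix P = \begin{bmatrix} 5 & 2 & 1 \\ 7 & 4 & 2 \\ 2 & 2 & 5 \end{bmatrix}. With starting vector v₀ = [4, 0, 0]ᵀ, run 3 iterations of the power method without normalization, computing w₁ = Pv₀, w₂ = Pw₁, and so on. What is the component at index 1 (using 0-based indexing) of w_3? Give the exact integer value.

w1 = Pv₀ = (5·4 + 2·0 + 1·0; 7·4 + 4·0 + 2·0; 2·4 + 2·0 + 5·0) = (20, 28, 8)
w2 = Pw1 = (5·20 + 2·28 + 1·8; 7·20 + 4·28 + 2·8; 2·20 + 2·28 + 5·8) = (164, 268, 136)
w3 = Pw2 = (1492, 2492, 1544)
The requested component of w3 is 2492.

2492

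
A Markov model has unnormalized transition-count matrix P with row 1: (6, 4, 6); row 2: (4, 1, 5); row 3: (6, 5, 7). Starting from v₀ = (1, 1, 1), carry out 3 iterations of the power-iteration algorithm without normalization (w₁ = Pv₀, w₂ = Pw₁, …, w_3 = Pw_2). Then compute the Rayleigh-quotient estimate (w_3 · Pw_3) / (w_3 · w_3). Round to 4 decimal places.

λ ≈ 15.3641

w1 = Pv₀ = (6·1 + 4·1 + 6·1; 4·1 + 1·1 + 5·1; 6·1 + 5·1 + 7·1) = (16, 10, 18)
w2 = Pw1 = (6·16 + 4·10 + 6·18; 4·16 + 1·10 + 5·18; 6·16 + 5·10 + 7·18) = (244, 164, 272)
w3 = Pw2 = (3752, 2500, 4188)
Pw3 = (57640, 38448, 64328)
w3·Pw3 = 3752·57640 + 2500·38448 + 4188·64328 = 581790944; w3·w3 = 3752·3752 + 2500·2500 + 4188·4188 = 37866848
λ ≈ 581790944/37866848 = 15.3641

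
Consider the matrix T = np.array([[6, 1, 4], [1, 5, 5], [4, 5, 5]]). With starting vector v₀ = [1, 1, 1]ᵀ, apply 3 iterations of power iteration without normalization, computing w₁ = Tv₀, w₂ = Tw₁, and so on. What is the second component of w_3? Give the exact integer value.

w1 = Tv₀ = (6·1 + 1·1 + 4·1; 1·1 + 5·1 + 5·1; 4·1 + 5·1 + 5·1) = (11, 11, 14)
w2 = Tw1 = (6·11 + 1·11 + 4·14; 1·11 + 5·11 + 5·14; 4·11 + 5·11 + 5·14) = (133, 136, 169)
w3 = Tw2 = (1610, 1658, 2057)
The requested component of w3 is 1658.

1658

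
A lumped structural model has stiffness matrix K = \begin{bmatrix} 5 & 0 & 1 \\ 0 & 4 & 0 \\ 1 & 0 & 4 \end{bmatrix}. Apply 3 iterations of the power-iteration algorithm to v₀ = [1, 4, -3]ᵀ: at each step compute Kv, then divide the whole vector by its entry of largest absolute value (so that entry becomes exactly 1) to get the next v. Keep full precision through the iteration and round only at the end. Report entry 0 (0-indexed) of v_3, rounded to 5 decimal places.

Kv0 = (2.000000, 16.000000, -11.000000); divide by 16.000000 → v1 = (0.125000, 1.000000, -0.687500)
Kv1 = (-0.062500, 4.000000, -2.625000); divide by 4.000000 → v2 = (-0.015625, 1.000000, -0.656250)
Kv2 = (-0.734375, 4.000000, -2.640625); divide by 4.000000 → v3 = (-0.183594, 1.000000, -0.660156)
Requested entry of v3: -47/256 = -0.18359

-0.18359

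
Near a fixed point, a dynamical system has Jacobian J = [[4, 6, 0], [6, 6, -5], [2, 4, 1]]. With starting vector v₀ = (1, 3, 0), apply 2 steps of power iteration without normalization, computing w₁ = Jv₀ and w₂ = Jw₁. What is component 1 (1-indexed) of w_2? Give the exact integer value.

w1 = Jv₀ = (4·1 + 6·3 + 0·0; 6·1 + 6·3 + (-5)·0; 2·1 + 4·3 + 1·0) = (22, 24, 14)
w2 = Jw1 = (4·22 + 6·24 + 0·14; 6·22 + 6·24 + (-5)·14; 2·22 + 4·24 + 1·14) = (232, 206, 154)
The requested component of w2 is 232.

232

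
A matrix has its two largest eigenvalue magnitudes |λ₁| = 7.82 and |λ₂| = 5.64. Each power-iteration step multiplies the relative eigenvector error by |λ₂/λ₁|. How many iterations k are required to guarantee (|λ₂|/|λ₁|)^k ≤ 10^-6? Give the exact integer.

|λ₂/λ₁| = 5.64/7.82 = 0.72123
Need k ≥ ln(10^-6) / ln(0.72123) = -13.8155 / -0.3268 ≈ 42.275
Smallest integer k satisfying the bound: 43

43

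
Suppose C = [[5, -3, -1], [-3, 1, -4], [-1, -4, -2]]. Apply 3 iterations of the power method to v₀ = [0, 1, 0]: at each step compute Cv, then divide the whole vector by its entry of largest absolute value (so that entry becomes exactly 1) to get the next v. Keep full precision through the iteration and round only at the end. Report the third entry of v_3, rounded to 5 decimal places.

0.67097

Cv0 = (-3.000000, 1.000000, -4.000000); divide by -4.000000 → v1 = (0.750000, -0.250000, 1.000000)
Cv1 = (3.500000, -6.500000, -1.750000); divide by -6.500000 → v2 = (-0.538462, 1.000000, 0.269231)
Cv2 = (-5.961538, 1.538462, -4.000000); divide by -5.961538 → v3 = (1.000000, -0.258065, 0.670968)
Requested entry of v3: -104/-155 = 0.67097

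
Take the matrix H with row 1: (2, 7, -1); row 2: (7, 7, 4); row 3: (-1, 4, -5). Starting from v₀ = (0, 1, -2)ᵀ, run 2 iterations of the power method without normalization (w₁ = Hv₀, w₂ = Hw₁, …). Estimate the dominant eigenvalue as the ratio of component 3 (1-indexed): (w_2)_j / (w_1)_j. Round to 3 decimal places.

λ ≈ -5.929

w1 = Hv₀ = (2·0 + 7·1 + (-1)·(-2); 7·0 + 7·1 + 4·(-2); (-1)·0 + 4·1 + (-5)·(-2)) = (9, -1, 14)
w2 = Hw1 = (2·9 + 7·(-1) + (-1)·14; 7·9 + 7·(-1) + 4·14; (-1)·9 + 4·(-1) + (-5)·14) = (-3, 112, -83)
Ratio at component: -83 / 14 = -5.929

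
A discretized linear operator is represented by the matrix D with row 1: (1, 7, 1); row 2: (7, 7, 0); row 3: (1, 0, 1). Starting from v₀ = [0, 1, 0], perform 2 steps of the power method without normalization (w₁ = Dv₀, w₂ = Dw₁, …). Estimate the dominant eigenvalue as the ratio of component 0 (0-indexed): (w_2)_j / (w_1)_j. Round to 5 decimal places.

8.00000

w1 = Dv₀ = (1·0 + 7·1 + 1·0; 7·0 + 7·1 + 0·0; 1·0 + 0·1 + 1·0) = (7, 7, 0)
w2 = Dw1 = (1·7 + 7·7 + 1·0; 7·7 + 7·7 + 0·0; 1·7 + 0·7 + 1·0) = (56, 98, 7)
Ratio at component: 56 / 7 = 8.00000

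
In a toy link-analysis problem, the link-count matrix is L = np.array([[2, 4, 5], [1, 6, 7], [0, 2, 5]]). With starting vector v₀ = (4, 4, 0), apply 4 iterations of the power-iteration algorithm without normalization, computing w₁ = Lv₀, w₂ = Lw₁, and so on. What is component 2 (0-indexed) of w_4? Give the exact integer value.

w1 = Lv₀ = (2·4 + 4·4 + 5·0; 1·4 + 6·4 + 7·0; 0·4 + 2·4 + 5·0) = (24, 28, 8)
w2 = Lw1 = (2·24 + 4·28 + 5·8; 1·24 + 6·28 + 7·8; 0·24 + 2·28 + 5·8) = (200, 248, 96)
w3 = Lw2 = (1872, 2360, 976)
w4 = Lw3 = (18064, 22864, 9600)
The requested component of w4 is 9600.

9600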